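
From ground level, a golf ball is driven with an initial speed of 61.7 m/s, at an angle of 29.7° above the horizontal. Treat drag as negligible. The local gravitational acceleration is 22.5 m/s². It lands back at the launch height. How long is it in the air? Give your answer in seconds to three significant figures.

vₓ = 61.70 cos 29.7° = 53.59 m/s; v_y0 = 61.70 sin 29.7° = 30.57 m/s.
It returns to y = 0 when t = 2 v_y0 / g = 2(30.57)/22.5 = 2.717 s.

2.72 s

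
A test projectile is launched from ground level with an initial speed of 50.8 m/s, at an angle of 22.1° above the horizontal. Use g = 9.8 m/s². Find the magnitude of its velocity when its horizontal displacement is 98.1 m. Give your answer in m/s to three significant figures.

Horizontal component vₓ = 50.80 cos 22.1° = 47.07 m/s; vertical v_y0 = 50.80 sin 22.1° = 19.11 m/s.
Time to reach x = 98.1 m: t = x/vₓ = 98.1/47.07 = 2.084 s.
Vertical velocity there: v_y = v_y0 − g t = 19.11 − 9.80 × 2.084 = −1.313 m/s.
Speed: √(vₓ² + v_y²) = √(47.07² + 1.313²) = 47.09 m/s.

47.1 m/s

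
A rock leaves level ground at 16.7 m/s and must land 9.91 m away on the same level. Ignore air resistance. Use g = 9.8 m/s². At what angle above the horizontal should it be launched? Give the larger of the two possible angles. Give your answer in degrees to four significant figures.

79.81°

R = v₀² sin 2θ / g gives sin 2θ = gR/v₀² = 9.80·9.91/16.7² = 0.3482.
2θ = 20.38° or 180° − 20.38° = 159.6°, so θ = 10.19° or 79.81°.
The larger angle is 79.81°.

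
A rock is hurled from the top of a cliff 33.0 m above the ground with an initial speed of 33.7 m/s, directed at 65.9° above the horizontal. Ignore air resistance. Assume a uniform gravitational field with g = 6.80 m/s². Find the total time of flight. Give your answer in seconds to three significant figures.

Horizontal component vₓ = 33.70 cos 65.9° = 13.76 m/s; vertical v_y0 = 33.70 sin 65.9° = 30.76 m/s.
Vertical motion (up positive, ground at y = 0): 3.400 t² − (30.76) t − 33.0 = 0, so t = (30.76 + √(30.76² + 2·6.80·33.0)) / 6.80 = (30.76 + 37.35) / 6.80 = 10.02 s.

10.0 s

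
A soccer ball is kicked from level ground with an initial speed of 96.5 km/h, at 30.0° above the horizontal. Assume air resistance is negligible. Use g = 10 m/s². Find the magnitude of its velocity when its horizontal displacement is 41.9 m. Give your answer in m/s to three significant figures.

Convert: 96.5 km/h = 96.5/3.6 = 26.81 m/s.
Resolve: vₓ = 26.81 cos 30.0° = 23.21 m/s and v_y0 = 26.81 sin 30.0° = 13.40 m/s.
x = vₓ t ⇒ t = 41.9/23.21 = 1.805 s.
Vertical velocity there: v_y = v_y0 − g t = 13.40 − 10.0 × 1.805 = −4.646 m/s.
Speed: √(vₓ² + v_y²) = √(23.21² + 4.646²) = 23.67 m/s.

23.7 m/s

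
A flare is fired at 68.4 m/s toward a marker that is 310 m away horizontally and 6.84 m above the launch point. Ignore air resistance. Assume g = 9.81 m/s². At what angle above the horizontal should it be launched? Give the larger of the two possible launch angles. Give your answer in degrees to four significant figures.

Trajectory: y = x tanθ − g x² (1 + tan²θ)/(2v₀²). With x = 310, y = 6.84, v₀ = 68.4, g = 9.81:
100.8 tan²θ − 310 tanθ + (107.6) = 0.
tanθ = [310 ± √(310² − 4 × 100.8 × (107.6))] / (2 × 100.8) = (310 ± 229.7) / 201.5, giving tanθ = 0.3987 or 2.678.
θ = 21.74° or 69.52°; the larger is 69.52°.

69.52°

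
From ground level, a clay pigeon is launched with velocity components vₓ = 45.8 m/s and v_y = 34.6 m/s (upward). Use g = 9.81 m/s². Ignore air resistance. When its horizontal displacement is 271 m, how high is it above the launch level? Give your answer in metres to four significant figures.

x = vₓ t ⇒ t = 271/45.80 = 5.917 s.
Height: y = v_y0 t − ½ g t² = 34.60 × 5.917 − 4.905 × 5.917² = 204.7 − 171.7 = 33.00 m.

33.00 m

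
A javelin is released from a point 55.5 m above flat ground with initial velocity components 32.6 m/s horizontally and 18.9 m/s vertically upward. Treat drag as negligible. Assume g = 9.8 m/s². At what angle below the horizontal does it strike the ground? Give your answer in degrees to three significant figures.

49.4°

Vertical motion (up positive, ground at y = 0): 4.900 t² − (18.90) t − 55.5 = 0, so t = (18.90 + √(18.90² + 2·9.80·55.5)) / 9.80 = (18.90 + 38.01) / 9.80 = 5.807 s.
At impact: v_y = v_y0 − g t = −38.01 m/s; vₓ = 32.60 m/s.
Angle below horizontal: arctan(|v_y|/vₓ) = arctan(38.01/32.60) = 49.38°.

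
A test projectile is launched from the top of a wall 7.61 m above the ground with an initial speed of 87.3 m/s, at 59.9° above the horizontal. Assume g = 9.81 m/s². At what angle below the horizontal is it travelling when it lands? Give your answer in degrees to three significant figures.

60.2°

Resolve: vₓ = 87.30 cos 59.9° = 43.78 m/s and v_y0 = 87.30 sin 59.9° = 75.53 m/s.
With up positive and y = 0 at the ground: y(t) = 7.61 + (75.53) t − 4.905 t². Setting y = 0 and taking the positive root: t = [75.53 + √(75.53² + 2·9.81·7.61)] / 9.81 = (75.53 + 76.51) / 9.81 = 15.50 s.
At impact: v_y = v_y0 − g t = −76.51 m/s; vₓ = 43.78 m/s.
Angle below horizontal: arctan(|v_y|/vₓ) = arctan(76.51/43.78) = 60.22°.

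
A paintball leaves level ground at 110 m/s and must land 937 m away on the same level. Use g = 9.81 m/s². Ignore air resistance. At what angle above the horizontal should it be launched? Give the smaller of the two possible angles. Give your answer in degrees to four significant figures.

24.72°

R = v₀² sin 2θ / g gives sin 2θ = gR/v₀² = 9.81·937/110² = 0.7597.
2θ = 49.43° or 180° − 49.43° = 130.6°, so θ = 24.72° or 65.28°.
The smaller angle is 24.72°.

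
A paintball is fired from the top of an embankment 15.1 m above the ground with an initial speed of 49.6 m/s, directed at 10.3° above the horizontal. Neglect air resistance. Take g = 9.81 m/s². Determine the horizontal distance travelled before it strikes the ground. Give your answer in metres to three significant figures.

140 m

vₓ = 49.60 cos 10.3° = 48.80 m/s; v_y0 = 49.60 sin 10.3° = 8.869 m/s.
The projectile lands when y = 15.1 + (8.869) t − ½·9.81·t² = 0. Positive root: t = (8.869 + √(8.869² + 2·9.81·15.1)) / 9.81 = (8.869 + 19.36) / 9.81 = 2.878 s.
Horizontal distance: R = vₓ t = 48.80 × 2.878 = 140.4 m.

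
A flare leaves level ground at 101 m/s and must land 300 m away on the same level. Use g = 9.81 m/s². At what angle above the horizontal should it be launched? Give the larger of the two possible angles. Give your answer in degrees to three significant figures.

81.6°

R = v₀² sin 2θ / g gives sin 2θ = gR/v₀² = 9.81·300/101² = 0.2885.
2θ = 16.77° or 180° − 16.77° = 163.2°, so θ = 8.384° or 81.62°.
The larger angle is 81.62°.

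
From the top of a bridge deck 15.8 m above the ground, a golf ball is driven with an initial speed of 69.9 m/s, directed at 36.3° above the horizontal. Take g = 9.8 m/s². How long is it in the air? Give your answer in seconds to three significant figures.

Resolve: vₓ = 69.90 cos 36.3° = 56.33 m/s and v_y0 = 69.90 sin 36.3° = 41.38 m/s.
The projectile lands when y = 15.8 + (41.38) t − ½·9.80·t² = 0. Positive root: t = (41.38 + √(41.38² + 2·9.80·15.8)) / 9.80 = (41.38 + 44.97) / 9.80 = 8.811 s.

8.81 s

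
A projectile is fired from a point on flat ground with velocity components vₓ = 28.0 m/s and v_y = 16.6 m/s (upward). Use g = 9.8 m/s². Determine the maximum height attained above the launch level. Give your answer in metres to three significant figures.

14.1 m

At the apex v_y = 0, so H = v_y0²/(2g) = 16.60²/19.60 = 14.06 m.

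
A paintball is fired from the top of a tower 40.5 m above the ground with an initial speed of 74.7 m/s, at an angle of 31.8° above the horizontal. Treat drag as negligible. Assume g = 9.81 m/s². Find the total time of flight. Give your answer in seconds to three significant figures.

8.95 s

vₓ = 74.70 cos 31.8° = 63.49 m/s; v_y0 = 74.70 sin 31.8° = 39.36 m/s.
Vertical motion (up positive, ground at y = 0): 4.905 t² − (39.36) t − 40.5 = 0, so t = (39.36 + √(39.36² + 2·9.81·40.5)) / 9.81 = (39.36 + 48.42) / 9.81 = 8.948 s.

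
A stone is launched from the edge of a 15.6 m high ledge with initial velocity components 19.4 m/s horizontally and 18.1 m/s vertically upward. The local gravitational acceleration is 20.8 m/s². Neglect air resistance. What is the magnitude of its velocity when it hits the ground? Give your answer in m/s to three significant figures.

With up positive and y = 0 at the ground: y(t) = 15.6 + (18.10) t − 10.40 t². Setting y = 0 and taking the positive root: t = [18.10 + √(18.10² + 2·20.8·15.6)] / 20.8 = (18.10 + 31.25) / 20.8 = 2.373 s.
Vertical velocity at impact: v_y = v_y0 − g t = 18.10 − 20.8 × 2.373 = −31.25 m/s.
Speed: |v| = √(vₓ² + v_y²) = √(19.40² + 31.25²) = 36.78 m/s.

36.8 m/s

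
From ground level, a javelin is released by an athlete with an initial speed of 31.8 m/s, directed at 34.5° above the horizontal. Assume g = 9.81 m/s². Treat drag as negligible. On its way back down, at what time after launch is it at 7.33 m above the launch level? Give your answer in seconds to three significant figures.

Resolve: vₓ = 31.80 cos 34.5° = 26.21 m/s and v_y0 = 31.80 sin 34.5° = 18.01 m/s.
Set y = v_y0 t − ½ g t² = 7.33: 4.905 t² − 18.01 t + 7.33 = 0.
t = [18.01 ± √(18.01² − 2·9.81·7.33)] / 9.81 = (18.01 ± 13.44) / 9.81, so t = 0.4661 s or t = 3.206 s.
The descending-branch root is 3.206 s.

3.21 s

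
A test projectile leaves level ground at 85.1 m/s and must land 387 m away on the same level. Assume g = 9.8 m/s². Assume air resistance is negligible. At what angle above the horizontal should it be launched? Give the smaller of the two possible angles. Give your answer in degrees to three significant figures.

Level-ground range R = v₀² sin(2θ)/g ⇒ sin(2θ) = gR/v₀² = 9.80 × 387 / 85.1² = 0.5237.
2θ = 31.58° or 180° − 31.58° = 148.4°, so θ = 15.79° or 74.21°.
The smaller angle is 15.79°.

15.8°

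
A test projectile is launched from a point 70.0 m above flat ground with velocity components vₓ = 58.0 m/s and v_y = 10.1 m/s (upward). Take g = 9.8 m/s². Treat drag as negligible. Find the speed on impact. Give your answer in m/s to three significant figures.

69.6 m/s

With up positive and y = 0 at the ground: y(t) = 70.0 + (10.10) t − 4.900 t². Setting y = 0 and taking the positive root: t = [10.10 + √(10.10² + 2·9.80·70.0)] / 9.80 = (10.10 + 38.39) / 9.80 = 4.948 s.
Vertical velocity at impact: v_y = v_y0 − g t = 10.10 − 9.80 × 4.948 = −38.39 m/s.
Speed: |v| = √(vₓ² + v_y²) = √(58.00² + 38.39²) = 69.56 m/s.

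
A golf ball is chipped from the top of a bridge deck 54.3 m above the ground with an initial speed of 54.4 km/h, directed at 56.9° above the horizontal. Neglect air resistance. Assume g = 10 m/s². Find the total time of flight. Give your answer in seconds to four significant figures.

Convert: 54.4 km/h = 54.4/3.6 = 15.11 m/s.
Components: vₓ = 15.11 cos 56.9° = 8.252 m/s, v_y0 = 15.11 sin 56.9° = 12.66 m/s.
With up positive and y = 0 at the ground: y(t) = 54.3 + (12.66) t − 5.000 t². Setting y = 0 and taking the positive root: t = [12.66 + √(12.66² + 2·10.0·54.3)] / 10.0 = (12.66 + 35.30) / 10.0 = 4.796 s.

4.796 s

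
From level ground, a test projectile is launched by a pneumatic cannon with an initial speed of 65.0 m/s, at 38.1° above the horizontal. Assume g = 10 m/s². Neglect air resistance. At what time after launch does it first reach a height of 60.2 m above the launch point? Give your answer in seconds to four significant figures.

1.999 s

Horizontal component vₓ = 65.00 cos 38.1° = 51.15 m/s; vertical v_y0 = 65.00 sin 38.1° = 40.11 m/s.
Require v_y0 t − ½ g t² = 60.2, i.e. 5.000 t² − 40.11 t + 60.2 = 0.
Quadratic formula: t = (40.11 ± √404.60) / 10.0 = (40.11 ± 20.11) / 10.0 → t = 1.999 s or 6.022 s.
The first (ascending) time is 1.999 s.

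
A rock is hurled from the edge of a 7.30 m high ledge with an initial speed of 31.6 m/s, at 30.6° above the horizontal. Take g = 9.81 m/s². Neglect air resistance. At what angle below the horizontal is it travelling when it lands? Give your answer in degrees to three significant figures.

Resolve: vₓ = 31.60 cos 30.6° = 27.20 m/s and v_y0 = 31.60 sin 30.6° = 16.09 m/s.
The projectile lands when y = 7.30 + (16.09) t − ½·9.81·t² = 0. Positive root: t = (16.09 + √(16.09² + 2·9.81·7.30)) / 9.81 = (16.09 + 20.05) / 9.81 = 3.683 s.
At impact: v_y = v_y0 − g t = −20.05 m/s; vₓ = 27.20 m/s.
Angle below horizontal: arctan(|v_y|/vₓ) = arctan(20.05/27.20) = 36.39°.

36.4°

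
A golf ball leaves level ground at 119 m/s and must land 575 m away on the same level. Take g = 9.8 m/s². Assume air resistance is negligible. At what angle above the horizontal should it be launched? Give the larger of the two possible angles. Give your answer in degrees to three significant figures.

Level-ground range R = v₀² sin(2θ)/g ⇒ sin(2θ) = gR/v₀² = 9.80 × 575 / 119² = 0.3979.
2θ = 23.45° or 180° − 23.45° = 156.6°, so θ = 11.72° or 78.28°.
The larger angle is 78.28°.

78.3°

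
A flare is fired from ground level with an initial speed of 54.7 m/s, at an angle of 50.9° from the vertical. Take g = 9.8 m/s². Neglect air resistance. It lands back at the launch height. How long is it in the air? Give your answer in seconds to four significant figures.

vₓ = 54.70 sin 50.9° = 42.45 m/s; v_y0 = 54.70 cos 50.9° = 34.50 m/s.
Time of flight on level ground: T = 2 v_y0 / g = 2 × 34.50 / 9.80 = 7.040 s.

7.040 s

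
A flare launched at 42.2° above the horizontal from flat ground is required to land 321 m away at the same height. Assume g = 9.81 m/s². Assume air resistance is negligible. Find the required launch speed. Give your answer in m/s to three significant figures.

On level ground R = v₀² sin 2θ / g ⇒ v₀ = √(gR / sin 2θ).
v₀ = √(9.81 × 321 / sin 84.40°) = √(3149 / 0.9952) = √3164.1 = 56.25 m/s.

56.3 m/s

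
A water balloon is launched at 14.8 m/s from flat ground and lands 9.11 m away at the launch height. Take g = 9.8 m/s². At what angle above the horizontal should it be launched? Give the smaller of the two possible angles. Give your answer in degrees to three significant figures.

Level-ground range R = v₀² sin(2θ)/g ⇒ sin(2θ) = gR/v₀² = 9.80 × 9.11 / 14.8² = 0.4076.
2θ = 24.05° or 180° − 24.05° = 155.9°, so θ = 12.03° or 77.97°.
The smaller angle is 12.03°.

12.0°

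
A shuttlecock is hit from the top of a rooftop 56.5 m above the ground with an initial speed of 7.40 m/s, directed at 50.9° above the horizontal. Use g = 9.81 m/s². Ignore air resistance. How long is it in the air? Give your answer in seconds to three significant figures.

Components: vₓ = 7.400 cos 50.9° = 4.667 m/s, v_y0 = 7.400 sin 50.9° = 5.743 m/s.
Vertical motion (up positive, ground at y = 0): 4.905 t² − (5.743) t − 56.5 = 0, so t = (5.743 + √(5.743² + 2·9.81·56.5)) / 9.81 = (5.743 + 33.79) / 9.81 = 4.029 s.

4.03 s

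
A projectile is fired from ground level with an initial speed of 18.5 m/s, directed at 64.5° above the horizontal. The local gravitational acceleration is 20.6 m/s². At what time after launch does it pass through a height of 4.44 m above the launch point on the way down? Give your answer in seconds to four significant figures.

Components: vₓ = 18.50 cos 64.5° = 7.964 m/s, v_y0 = 18.50 sin 64.5° = 16.70 m/s.
Height y(t) = 16.70 t − 10.30 t² = 4.44 gives 10.30 t² − 16.70 t + 4.44 = 0.
Quadratic formula: t = (16.70 ± √95.889) / 20.6 = (16.70 ± 9.792) / 20.6 → t = 0.3352 s or 1.286 s.
The descending-branch root is 1.286 s.

1.286 s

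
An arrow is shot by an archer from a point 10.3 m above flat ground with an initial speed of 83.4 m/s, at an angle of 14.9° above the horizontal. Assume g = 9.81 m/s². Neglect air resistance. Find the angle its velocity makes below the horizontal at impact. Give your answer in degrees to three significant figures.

Horizontal component vₓ = 83.40 cos 14.9° = 80.60 m/s; vertical v_y0 = 83.40 sin 14.9° = 21.44 m/s.
Vertical motion (up positive, ground at y = 0): 4.905 t² − (21.44) t − 10.3 = 0, so t = (21.44 + √(21.44² + 2·9.81·10.3)) / 9.81 = (21.44 + 25.73) / 9.81 = 4.809 s.
At impact: v_y = v_y0 − g t = −25.73 m/s; vₓ = 80.60 m/s.
Angle below horizontal: arctan(|v_y|/vₓ) = arctan(25.73/80.60) = 17.70°.

17.7°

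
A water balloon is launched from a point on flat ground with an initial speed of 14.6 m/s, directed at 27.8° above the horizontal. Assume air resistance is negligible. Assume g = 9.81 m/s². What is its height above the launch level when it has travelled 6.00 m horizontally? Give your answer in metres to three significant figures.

2.10 m

vₓ = 14.60 cos 27.8° = 12.91 m/s; v_y0 = 14.60 sin 27.8° = 6.809 m/s.
Time to reach x = 6.00 m: t = x/vₓ = 6.00/12.91 = 0.4646 s.
Height: y = v_y0 t − ½ g t² = 6.809 × 0.4646 − 4.905 × 0.4646² = 3.163 − 1.059 = 2.105 m.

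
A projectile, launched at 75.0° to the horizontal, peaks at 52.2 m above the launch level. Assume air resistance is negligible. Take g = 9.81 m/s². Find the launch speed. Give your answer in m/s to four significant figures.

At the peak v_y = 0, so v_y0 = √(2gH) = √(2 × 9.81 × 52.2) = 32.00 m/s.
v_y0 = v₀ sin θ ⇒ v₀ = 32.00 / sin 75.0° = 33.13 m/s.

33.13 m/s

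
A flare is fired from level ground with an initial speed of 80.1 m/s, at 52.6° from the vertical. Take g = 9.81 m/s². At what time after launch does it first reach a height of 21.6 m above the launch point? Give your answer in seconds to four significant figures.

Components: vₓ = 80.10 sin 52.6° = 63.63 m/s, v_y0 = 80.10 cos 52.6° = 48.65 m/s.
Require v_y0 t − ½ g t² = 21.6, i.e. 4.905 t² − 48.65 t + 21.6 = 0.
Quadratic formula: t = (48.65 ± √1943.1) / 9.81 = (48.65 ± 44.08) / 9.81 → t = 0.4659 s or 9.453 s.
The first (ascending) time is 0.4659 s.

0.4659 s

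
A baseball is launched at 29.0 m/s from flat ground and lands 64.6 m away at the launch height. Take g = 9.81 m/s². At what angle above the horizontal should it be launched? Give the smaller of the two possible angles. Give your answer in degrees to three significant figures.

24.4°

R = v₀² sin 2θ / g gives sin 2θ = gR/v₀² = 9.81·64.6/29.0² = 0.7535.
2θ = 48.90° or 180° − 48.90° = 131.1°, so θ = 24.45° or 65.55°.
The smaller angle is 24.45°.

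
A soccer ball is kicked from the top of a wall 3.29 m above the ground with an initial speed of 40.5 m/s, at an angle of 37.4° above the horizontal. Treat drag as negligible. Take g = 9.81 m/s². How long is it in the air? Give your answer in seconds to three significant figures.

5.15 s

Resolve: vₓ = 40.50 cos 37.4° = 32.17 m/s and v_y0 = 40.50 sin 37.4° = 24.60 m/s.
The projectile lands when y = 3.29 + (24.60) t − ½·9.81·t² = 0. Positive root: t = (24.60 + √(24.60² + 2·9.81·3.29)) / 9.81 = (24.60 + 25.88) / 9.81 = 5.145 s.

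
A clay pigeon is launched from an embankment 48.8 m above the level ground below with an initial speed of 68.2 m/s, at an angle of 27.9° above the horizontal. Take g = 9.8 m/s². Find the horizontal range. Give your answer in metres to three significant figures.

470 m

vₓ = 68.20 cos 27.9° = 60.27 m/s; v_y0 = 68.20 sin 27.9° = 31.91 m/s.
The projectile lands when y = 48.8 + (31.91) t − ½·9.80·t² = 0. Positive root: t = (31.91 + √(31.91² + 2·9.80·48.8)) / 9.80 = (31.91 + 44.44) / 9.80 = 7.791 s.
Horizontal distance: R = vₓ t = 60.27 × 7.791 = 469.6 m.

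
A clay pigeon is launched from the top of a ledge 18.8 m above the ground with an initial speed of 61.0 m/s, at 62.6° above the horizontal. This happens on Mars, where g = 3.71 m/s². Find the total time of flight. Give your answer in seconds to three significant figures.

Resolve: vₓ = 61.00 cos 62.6° = 28.07 m/s and v_y0 = 61.00 sin 62.6° = 54.16 m/s.
The projectile lands when y = 18.8 + (54.16) t − ½·3.71·t² = 0. Positive root: t = (54.16 + √(54.16² + 2·3.71·18.8)) / 3.71 = (54.16 + 55.43) / 3.71 = 29.54 s.

29.5 s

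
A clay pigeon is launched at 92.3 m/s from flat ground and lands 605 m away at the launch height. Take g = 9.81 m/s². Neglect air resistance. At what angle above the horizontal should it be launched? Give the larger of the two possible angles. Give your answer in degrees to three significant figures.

67.9°

R = v₀² sin 2θ / g gives sin 2θ = gR/v₀² = 9.81·605/92.3² = 0.6967.
2θ = 44.16° or 180° − 44.16° = 135.8°, so θ = 22.08° or 67.92°.
The larger angle is 67.92°.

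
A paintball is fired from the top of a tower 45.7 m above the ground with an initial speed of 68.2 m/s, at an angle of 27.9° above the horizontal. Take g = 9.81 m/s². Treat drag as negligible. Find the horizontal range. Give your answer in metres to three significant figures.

vₓ = 68.20 cos 27.9° = 60.27 m/s; v_y0 = 68.20 sin 27.9° = 31.91 m/s.
Vertical motion (up positive, ground at y = 0): 4.905 t² − (31.91) t − 45.7 = 0, so t = (31.91 + √(31.91² + 2·9.81·45.7)) / 9.81 = (31.91 + 43.76) / 9.81 = 7.714 s.
Horizontal distance: R = vₓ t = 60.27 × 7.714 = 464.9 m.

465 m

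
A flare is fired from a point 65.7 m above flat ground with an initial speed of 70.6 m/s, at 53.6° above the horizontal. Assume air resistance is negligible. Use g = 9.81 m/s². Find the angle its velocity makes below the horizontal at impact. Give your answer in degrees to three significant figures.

Horizontal component vₓ = 70.60 cos 53.6° = 41.90 m/s; vertical v_y0 = 70.60 sin 53.6° = 56.83 m/s.
The projectile lands when y = 65.7 + (56.83) t − ½·9.81·t² = 0. Positive root: t = (56.83 + √(56.83² + 2·9.81·65.7)) / 9.81 = (56.83 + 67.22) / 9.81 = 12.64 s.
At impact: v_y = v_y0 − g t = −67.22 m/s; vₓ = 41.90 m/s.
Angle below horizontal: arctan(|v_y|/vₓ) = arctan(67.22/41.90) = 58.07°.

58.1°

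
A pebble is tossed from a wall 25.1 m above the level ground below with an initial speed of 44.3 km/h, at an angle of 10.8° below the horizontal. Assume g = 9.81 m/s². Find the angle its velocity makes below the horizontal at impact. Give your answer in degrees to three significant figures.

61.6°

Convert: 44.3 km/h = 44.3/3.6 = 12.31 m/s.
vₓ = 12.31 cos 10.8° = 12.09 m/s; v_y0 = −2.306 m/s (downward).
The projectile lands when y = 25.1 + (−2.306) t − ½·9.81·t² = 0. Positive root: t = (−2.306 + √(2.306² + 2·9.81·25.1)) / 9.81 = (−2.306 + 22.31) / 9.81 = 2.039 s.
At impact: v_y = v_y0 − g t = −22.31 m/s; vₓ = 12.09 m/s.
Angle below horizontal: arctan(|v_y|/vₓ) = arctan(22.31/12.09) = 61.55°.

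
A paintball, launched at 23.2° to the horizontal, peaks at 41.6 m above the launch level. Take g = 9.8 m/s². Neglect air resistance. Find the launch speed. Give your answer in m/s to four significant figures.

At the peak v_y = 0, so v_y0 = √(2gH) = √(2 × 9.80 × 41.6) = 28.55 m/s.
v_y0 = v₀ sin θ ⇒ v₀ = 28.55 / sin 23.2° = 72.48 m/s.

72.48 m/s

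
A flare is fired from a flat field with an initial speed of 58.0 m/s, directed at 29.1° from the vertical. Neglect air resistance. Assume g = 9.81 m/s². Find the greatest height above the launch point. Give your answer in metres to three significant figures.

131 m

Resolve: vₓ = 58.00 sin 29.1° = 28.21 m/s and v_y0 = 58.00 cos 29.1° = 50.68 m/s.
At the apex v_y = 0, so H = v_y0²/(2g) = 50.68²/19.62 = 130.9 m.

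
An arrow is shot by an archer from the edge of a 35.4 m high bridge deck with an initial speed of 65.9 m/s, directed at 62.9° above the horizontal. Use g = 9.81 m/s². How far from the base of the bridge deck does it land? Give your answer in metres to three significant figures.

Horizontal component vₓ = 65.90 cos 62.9° = 30.02 m/s; vertical v_y0 = 65.90 sin 62.9° = 58.67 m/s.
Vertical motion (up positive, ground at y = 0): 4.905 t² − (58.67) t − 35.4 = 0, so t = (58.67 + √(58.67² + 2·9.81·35.4)) / 9.81 = (58.67 + 64.31) / 9.81 = 12.54 s.
Horizontal distance: R = vₓ t = 30.02 × 12.54 = 376.3 m.

376 m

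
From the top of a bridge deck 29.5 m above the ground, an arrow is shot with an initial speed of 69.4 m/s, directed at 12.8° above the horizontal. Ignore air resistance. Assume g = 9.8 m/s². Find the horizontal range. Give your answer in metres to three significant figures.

303 m

vₓ = 69.40 cos 12.8° = 67.68 m/s; v_y0 = 69.40 sin 12.8° = 15.38 m/s.
Vertical motion (up positive, ground at y = 0): 4.900 t² − (15.38) t − 29.5 = 0, so t = (15.38 + √(15.38² + 2·9.80·29.5)) / 9.80 = (15.38 + 28.54) / 9.80 = 4.481 s.
Horizontal distance: R = vₓ t = 67.68 × 4.481 = 303.3 m.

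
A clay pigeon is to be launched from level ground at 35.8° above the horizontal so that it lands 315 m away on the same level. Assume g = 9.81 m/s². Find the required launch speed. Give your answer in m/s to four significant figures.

On level ground R = v₀² sin 2θ / g ⇒ v₀ = √(gR / sin 2θ).
v₀ = √(9.81 × 315 / sin 71.60°) = √(3090 / 0.9489) = √3256.6 = 57.07 m/s.

57.07 m/s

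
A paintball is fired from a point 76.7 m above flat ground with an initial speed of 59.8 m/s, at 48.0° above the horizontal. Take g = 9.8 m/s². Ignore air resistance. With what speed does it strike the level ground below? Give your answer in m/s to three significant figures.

71.3 m/s

Horizontal component vₓ = 59.80 cos 48.0° = 40.01 m/s; vertical v_y0 = 59.80 sin 48.0° = 44.44 m/s.
Vertical motion (up positive, ground at y = 0): 4.900 t² − (44.44) t − 76.7 = 0, so t = (44.44 + √(44.44² + 2·9.80·76.7)) / 9.80 = (44.44 + 58.98) / 9.80 = 10.55 s.
Vertical velocity at impact: v_y = v_y0 − g t = 44.44 − 9.80 × 10.55 = −58.98 m/s.
Speed: |v| = √(vₓ² + v_y²) = √(40.01² + 58.98²) = 71.27 m/s.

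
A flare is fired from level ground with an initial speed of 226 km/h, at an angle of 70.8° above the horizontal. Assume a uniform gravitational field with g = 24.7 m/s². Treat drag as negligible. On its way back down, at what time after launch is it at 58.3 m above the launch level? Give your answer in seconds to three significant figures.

Convert: 226 km/h = 226/3.6 = 62.78 m/s.
Components: vₓ = 62.78 cos 70.8° = 20.65 m/s, v_y0 = 62.78 sin 70.8° = 59.29 m/s.
Require v_y0 t − ½ g t² = 58.3, i.e. 12.35 t² − 59.29 t + 58.3 = 0.
t = [59.29 ± √(59.29² − 2·24.7·58.3)] / 24.7 = (59.29 ± 25.20) / 24.7, so t = 1.380 s or t = 3.420 s.
The descending-branch root is 3.420 s.

3.42 s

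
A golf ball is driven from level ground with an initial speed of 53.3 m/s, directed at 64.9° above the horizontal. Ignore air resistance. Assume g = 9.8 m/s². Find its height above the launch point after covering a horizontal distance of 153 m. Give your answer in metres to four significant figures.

102.2 m

Components: vₓ = 53.30 cos 64.9° = 22.61 m/s, v_y0 = 53.30 sin 64.9° = 48.27 m/s.
At x = 153 m, t = x/vₓ = 153/22.61 = 6.767 s.
Height: y = v_y0 t − ½ g t² = 48.27 × 6.767 − 4.900 × 6.767² = 326.6 − 224.4 = 102.2 m.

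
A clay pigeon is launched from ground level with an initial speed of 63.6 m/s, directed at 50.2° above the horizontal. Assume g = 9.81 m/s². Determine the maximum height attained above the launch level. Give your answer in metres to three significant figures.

Components: vₓ = 63.60 cos 50.2° = 40.71 m/s, v_y0 = 63.60 sin 50.2° = 48.86 m/s.
Maximum height: H = v_y0² / (2g) = 48.86² / (2 × 9.81) = 121.7 m.

122 m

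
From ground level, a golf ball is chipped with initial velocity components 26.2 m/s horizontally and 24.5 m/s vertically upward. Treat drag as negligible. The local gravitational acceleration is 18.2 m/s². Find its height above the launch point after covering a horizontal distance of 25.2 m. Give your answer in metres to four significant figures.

Time to reach x = 25.2 m: t = x/vₓ = 25.2/26.20 = 0.9618 s.
Height: y = v_y0 t − ½ g t² = 24.50 × 0.9618 − 9.100 × 0.9618² = 23.56 − 8.419 = 15.15 m.

15.15 m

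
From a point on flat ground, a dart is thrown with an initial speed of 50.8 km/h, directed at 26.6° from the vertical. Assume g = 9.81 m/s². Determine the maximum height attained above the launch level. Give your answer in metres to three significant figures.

8.11 m

Convert: 50.8 km/h = 50.8/3.6 = 14.11 m/s.
vₓ = 14.11 sin 26.6° = 6.318 m/s; v_y0 = 14.11 cos 26.6° = 12.62 m/s.
At the apex v_y = 0, so H = v_y0²/(2g) = 12.62²/19.62 = 8.114 m.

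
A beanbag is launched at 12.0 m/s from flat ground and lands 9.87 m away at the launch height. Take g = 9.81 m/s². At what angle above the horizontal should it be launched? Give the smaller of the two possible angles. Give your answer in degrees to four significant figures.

21.13°

From R = (v₀²/g) sin 2θ: sin 2θ = 9.81 × 9.87 / 144.00 = 0.6724.
2θ = 42.25° or 180° − 42.25° = 137.7°, so θ = 21.13° or 68.87°.
The smaller angle is 21.13°.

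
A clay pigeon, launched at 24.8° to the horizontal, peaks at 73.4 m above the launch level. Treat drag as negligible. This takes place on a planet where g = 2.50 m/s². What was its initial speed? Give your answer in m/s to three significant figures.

At the peak v_y = 0, so v_y0 = √(2gH) = √(2 × 2.50 × 73.4) = 19.16 m/s.
v_y0 = v₀ sin θ ⇒ v₀ = 19.16 / sin 24.8° = 45.67 m/s.

45.7 m/s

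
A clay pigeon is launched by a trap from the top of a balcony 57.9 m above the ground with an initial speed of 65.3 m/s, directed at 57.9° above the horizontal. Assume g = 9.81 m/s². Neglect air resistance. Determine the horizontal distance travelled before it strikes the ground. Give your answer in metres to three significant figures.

425 m

Resolve: vₓ = 65.30 cos 57.9° = 34.70 m/s and v_y0 = 65.30 sin 57.9° = 55.32 m/s.
Vertical motion (up positive, ground at y = 0): 4.905 t² − (55.32) t − 57.9 = 0, so t = (55.32 + √(55.32² + 2·9.81·57.9)) / 9.81 = (55.32 + 64.78) / 9.81 = 12.24 s.
Horizontal distance: R = vₓ t = 34.70 × 12.24 = 424.8 m.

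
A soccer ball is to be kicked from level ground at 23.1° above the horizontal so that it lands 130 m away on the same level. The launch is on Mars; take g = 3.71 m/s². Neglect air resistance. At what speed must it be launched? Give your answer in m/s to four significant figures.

On level ground R = v₀² sin 2θ / g ⇒ v₀ = √(gR / sin 2θ).
v₀ = √(3.71 × 130 / sin 46.20°) = √(482.3 / 0.7218) = √668.23 = 25.85 m/s.

25.85 m/s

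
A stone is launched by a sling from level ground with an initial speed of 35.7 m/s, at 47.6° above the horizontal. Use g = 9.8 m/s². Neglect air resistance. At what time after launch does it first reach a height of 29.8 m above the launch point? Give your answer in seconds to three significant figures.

Horizontal component vₓ = 35.70 cos 47.6° = 24.07 m/s; vertical v_y0 = 35.70 sin 47.6° = 26.36 m/s.
Require v_y0 t − ½ g t² = 29.8, i.e. 4.900 t² − 26.36 t + 29.8 = 0.
Quadratic formula: t = (26.36 ± √110.92) / 9.80 = (26.36 ± 10.53) / 9.80 → t = 1.615 s or 3.765 s.
The first (ascending) time is 1.615 s.

1.62 s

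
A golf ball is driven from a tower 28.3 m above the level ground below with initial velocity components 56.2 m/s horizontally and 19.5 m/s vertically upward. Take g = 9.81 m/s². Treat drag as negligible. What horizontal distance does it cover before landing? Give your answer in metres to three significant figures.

With up positive and y = 0 at the ground: y(t) = 28.3 + (19.50) t − 4.905 t². Setting y = 0 and taking the positive root: t = [19.50 + √(19.50² + 2·9.81·28.3)] / 9.81 = (19.50 + 30.59) / 9.81 = 5.106 s.
Horizontal distance: R = vₓ t = 56.20 × 5.106 = 286.9 m.

287 m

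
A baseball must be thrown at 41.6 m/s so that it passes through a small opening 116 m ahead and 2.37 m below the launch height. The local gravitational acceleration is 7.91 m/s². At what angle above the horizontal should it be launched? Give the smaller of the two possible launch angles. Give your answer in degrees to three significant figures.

Trajectory: y = x tanθ − g x² (1 + tan²θ)/(2v₀²). With x = 116, y = −2.37, v₀ = 41.6, g = 7.91:
30.75 tan²θ − 116 tanθ + (28.38) = 0.
tanθ = [116 ± √(116² − 4 × 30.75 × (28.38))] / (2 × 30.75) = (116 ± 99.82) / 61.50, giving tanθ = 0.2630 or 3.509.
θ = 14.74° or 74.09°; the smaller is 14.74°.

14.7°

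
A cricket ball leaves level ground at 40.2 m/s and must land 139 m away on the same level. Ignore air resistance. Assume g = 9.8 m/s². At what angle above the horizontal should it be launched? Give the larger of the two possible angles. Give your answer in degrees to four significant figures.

61.27°

R = v₀² sin 2θ / g gives sin 2θ = gR/v₀² = 9.80·139/40.2² = 0.8429.
2θ = 57.45° or 180° − 57.45° = 122.5°, so θ = 28.73° or 61.27°.
The larger angle is 61.27°.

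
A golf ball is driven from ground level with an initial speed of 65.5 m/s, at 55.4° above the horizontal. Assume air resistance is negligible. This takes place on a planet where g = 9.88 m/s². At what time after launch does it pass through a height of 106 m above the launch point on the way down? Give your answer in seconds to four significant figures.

Horizontal component vₓ = 65.50 cos 55.4° = 37.19 m/s; vertical v_y0 = 65.50 sin 55.4° = 53.92 m/s.
Set y = v_y0 t − ½ g t² = 106: 4.940 t² − 53.92 t + 106 = 0.
Quadratic formula: t = (53.92 ± √812.31) / 9.88 = (53.92 ± 28.50) / 9.88 → t = 2.572 s or 8.342 s.
The descending-branch root is 8.342 s.

8.342 s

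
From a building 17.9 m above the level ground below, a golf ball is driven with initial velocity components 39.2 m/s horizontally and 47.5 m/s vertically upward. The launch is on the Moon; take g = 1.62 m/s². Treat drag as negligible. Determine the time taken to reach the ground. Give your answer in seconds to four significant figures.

With up positive and y = 0 at the ground: y(t) = 17.9 + (47.50) t − 0.8100 t². Setting y = 0 and taking the positive root: t = [47.50 + √(47.50² + 2·1.62·17.9)] / 1.62 = (47.50 + 48.11) / 1.62 = 59.02 s.

59.02 s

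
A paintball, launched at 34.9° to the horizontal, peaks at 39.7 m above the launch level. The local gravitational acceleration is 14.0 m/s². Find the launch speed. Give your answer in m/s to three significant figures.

58.3 m/s

At the peak v_y = 0, so v_y0 = √(2gH) = √(2 × 14.0 × 39.7) = 33.34 m/s.
v_y0 = v₀ sin θ ⇒ v₀ = 33.34 / sin 34.9° = 58.27 m/s.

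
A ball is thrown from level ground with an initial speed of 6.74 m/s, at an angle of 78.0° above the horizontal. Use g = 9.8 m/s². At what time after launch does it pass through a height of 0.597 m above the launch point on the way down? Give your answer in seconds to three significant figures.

1.25 s

vₓ = 6.740 cos 78.0° = 1.401 m/s; v_y0 = 6.740 sin 78.0° = 6.593 m/s.
Require v_y0 t − ½ g t² = 0.597, i.e. 4.900 t² − 6.593 t + 0.597 = 0.
t = [6.593 ± √(6.593² − 2·9.80·0.597)] / 9.80 = (6.593 ± 5.636) / 9.80, so t = 0.09764 s or t = 1.248 s.
The descending-branch root is 1.248 s.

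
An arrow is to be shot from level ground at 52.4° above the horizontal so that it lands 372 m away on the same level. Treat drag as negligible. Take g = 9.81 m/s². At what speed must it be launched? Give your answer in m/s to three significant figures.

Level-ground range: R = v₀² sin(2θ)/g, so v₀ = √(gR / sin 2θ).
v₀ = √(9.81 × 372 / sin 104.8°) = √(3649 / 0.9668) = √3774.5 = 61.44 m/s.

61.4 m/s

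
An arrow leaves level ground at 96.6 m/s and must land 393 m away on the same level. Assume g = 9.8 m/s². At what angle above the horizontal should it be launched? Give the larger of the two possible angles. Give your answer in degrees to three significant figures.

From R = (v₀²/g) sin 2θ: sin 2θ = 9.80 × 393 / 9331.6 = 0.4127.
2θ = 24.38° or 180° − 24.38° = 155.6°, so θ = 12.19° or 77.81°.
The larger angle is 77.81°.

77.8°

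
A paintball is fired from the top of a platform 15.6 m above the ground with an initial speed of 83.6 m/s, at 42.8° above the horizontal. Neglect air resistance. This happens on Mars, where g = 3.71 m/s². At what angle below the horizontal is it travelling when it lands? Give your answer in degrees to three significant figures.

Horizontal component vₓ = 83.60 cos 42.8° = 61.34 m/s; vertical v_y0 = 83.60 sin 42.8° = 56.80 m/s.
The projectile lands when y = 15.6 + (56.80) t − ½·3.71·t² = 0. Positive root: t = (56.80 + √(56.80² + 2·3.71·15.6)) / 3.71 = (56.80 + 57.81) / 3.71 = 30.89 s.
At impact: v_y = v_y0 − g t = −57.81 m/s; vₓ = 61.34 m/s.
Angle below horizontal: arctan(|v_y|/vₓ) = arctan(57.81/61.34) = 43.30°.

43.3°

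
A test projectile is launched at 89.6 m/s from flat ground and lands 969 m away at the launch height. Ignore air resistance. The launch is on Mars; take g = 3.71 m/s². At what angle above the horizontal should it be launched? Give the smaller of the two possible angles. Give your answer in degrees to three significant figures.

From R = (v₀²/g) sin 2θ: sin 2θ = 3.71 × 969 / 8028.2 = 0.4478.
2θ = 26.60° or 180° − 26.60° = 153.4°, so θ = 13.30° or 76.70°.
The smaller angle is 13.30°.

13.3°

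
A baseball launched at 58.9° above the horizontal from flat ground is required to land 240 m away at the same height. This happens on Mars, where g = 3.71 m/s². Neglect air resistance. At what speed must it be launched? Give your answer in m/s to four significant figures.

From R = (v₀² / g) sin 2θ: v₀ = √(gR / sin 2θ).
v₀ = √(3.71 × 240 / sin 117.8°) = √(890.4 / 0.8846) = √1006.6 = 31.73 m/s.

31.73 m/s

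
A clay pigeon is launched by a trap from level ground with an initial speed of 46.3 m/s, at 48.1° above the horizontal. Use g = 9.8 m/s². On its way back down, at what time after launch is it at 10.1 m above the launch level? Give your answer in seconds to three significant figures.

6.73 s

vₓ = 46.30 cos 48.1° = 30.92 m/s; v_y0 = 46.30 sin 48.1° = 34.46 m/s.
Height y(t) = 34.46 t − 4.900 t² = 10.1 gives 4.900 t² − 34.46 t + 10.1 = 0.
t = [34.46 ± √(34.46² − 2·9.80·10.1)] / 9.80 = (34.46 ± 31.46) / 9.80, so t = 0.3064 s or t = 6.727 s.
The descending-branch root is 6.727 s.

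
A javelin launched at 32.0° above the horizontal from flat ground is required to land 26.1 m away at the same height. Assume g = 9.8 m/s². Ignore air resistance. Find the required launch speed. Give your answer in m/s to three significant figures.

16.9 m/s

On level ground R = v₀² sin 2θ / g ⇒ v₀ = √(gR / sin 2θ).
v₀ = √(9.80 × 26.1 / sin 64.00°) = √(255.8 / 0.8988) = √284.58 = 16.87 m/s.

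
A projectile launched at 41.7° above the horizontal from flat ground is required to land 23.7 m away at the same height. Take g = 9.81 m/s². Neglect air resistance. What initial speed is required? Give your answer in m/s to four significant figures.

15.30 m/s

From R = (v₀² / g) sin 2θ: v₀ = √(gR / sin 2θ).
v₀ = √(9.81 × 23.7 / sin 83.40°) = √(232.5 / 0.9934) = √234.05 = 15.30 m/s.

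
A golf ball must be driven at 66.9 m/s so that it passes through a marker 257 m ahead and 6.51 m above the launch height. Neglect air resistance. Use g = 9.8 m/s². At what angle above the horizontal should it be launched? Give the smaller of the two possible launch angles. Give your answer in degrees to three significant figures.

Trajectory: y = x tanθ − g x² (1 + tan²θ)/(2v₀²). With x = 257, y = 6.51, v₀ = 66.9, g = 9.80:
72.31 tan²θ − 257 tanθ + (78.82) = 0.
tanθ = [257 ± √(257² − 4 × 72.31 × (78.82))] / (2 × 72.31) = (257 ± 208.0) / 144.6, giving tanθ = 0.3390 or 3.215.
θ = 18.73° or 72.72°; the smaller is 18.73°.

18.7°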